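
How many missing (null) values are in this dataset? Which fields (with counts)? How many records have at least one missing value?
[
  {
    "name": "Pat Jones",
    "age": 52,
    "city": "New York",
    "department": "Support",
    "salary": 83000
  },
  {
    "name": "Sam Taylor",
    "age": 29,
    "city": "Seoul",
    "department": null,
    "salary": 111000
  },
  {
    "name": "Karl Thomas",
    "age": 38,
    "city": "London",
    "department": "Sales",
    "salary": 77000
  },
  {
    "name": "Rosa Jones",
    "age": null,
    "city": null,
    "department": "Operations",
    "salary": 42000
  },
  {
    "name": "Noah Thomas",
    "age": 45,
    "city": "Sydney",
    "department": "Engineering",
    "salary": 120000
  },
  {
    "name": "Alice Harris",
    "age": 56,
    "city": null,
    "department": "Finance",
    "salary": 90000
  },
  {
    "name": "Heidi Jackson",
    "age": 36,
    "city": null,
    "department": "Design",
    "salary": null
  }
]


Checking for missing (null) values in 7 records:

  Pat Jones: complete
  Sam Taylor: department
  Karl Thomas: complete
  Rosa Jones: age, city
  Noah Thomas: complete
  Alice Harris: city
  Heidi Jackson: city, salary

Per field:
  name: 0 missing
  age: 1 missing
  city: 3 missing
  department: 1 missing
  salary: 1 missing

Total missing values: 6
Records with any missing: 4

6 missing values (age: 1, city: 3, department: 1, salary: 1); 4 incomplete records


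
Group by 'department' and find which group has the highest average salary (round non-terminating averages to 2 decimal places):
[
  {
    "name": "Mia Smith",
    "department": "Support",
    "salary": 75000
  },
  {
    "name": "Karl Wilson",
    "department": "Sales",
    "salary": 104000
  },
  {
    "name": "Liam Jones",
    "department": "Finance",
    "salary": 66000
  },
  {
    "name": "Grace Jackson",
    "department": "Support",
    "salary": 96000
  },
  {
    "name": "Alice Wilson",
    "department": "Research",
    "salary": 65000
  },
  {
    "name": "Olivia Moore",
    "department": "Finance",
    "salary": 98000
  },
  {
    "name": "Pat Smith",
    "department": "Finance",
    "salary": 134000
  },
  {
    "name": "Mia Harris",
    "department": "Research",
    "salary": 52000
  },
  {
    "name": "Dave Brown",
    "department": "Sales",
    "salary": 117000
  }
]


Group by: department

Groups:
  Finance: 3 people, avg salary = 298000/3 ≈ $99333.33
  Research: 2 people, avg salary = 117000/2 = $58500
  Sales: 2 people, avg salary = 221000/2 = $110500
  Support: 2 people, avg salary = 171000/2 = $85500

Highest average salary: Sales ($110500)

Sales ($110500)


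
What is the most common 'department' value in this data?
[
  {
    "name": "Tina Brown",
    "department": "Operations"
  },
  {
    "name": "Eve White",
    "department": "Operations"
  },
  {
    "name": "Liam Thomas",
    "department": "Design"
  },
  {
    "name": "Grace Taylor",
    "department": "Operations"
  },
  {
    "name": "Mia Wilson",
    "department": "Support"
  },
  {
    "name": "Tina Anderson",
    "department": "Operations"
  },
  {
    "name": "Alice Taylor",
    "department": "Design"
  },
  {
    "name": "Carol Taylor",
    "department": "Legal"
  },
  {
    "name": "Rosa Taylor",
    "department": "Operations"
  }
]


Counting 'department' values across 9 records:

  Operations: 5 #####
  Design: 2 ##
  Support: 1 #
  Legal: 1 #

Most common: Operations (5 times)

Operations (5 times)


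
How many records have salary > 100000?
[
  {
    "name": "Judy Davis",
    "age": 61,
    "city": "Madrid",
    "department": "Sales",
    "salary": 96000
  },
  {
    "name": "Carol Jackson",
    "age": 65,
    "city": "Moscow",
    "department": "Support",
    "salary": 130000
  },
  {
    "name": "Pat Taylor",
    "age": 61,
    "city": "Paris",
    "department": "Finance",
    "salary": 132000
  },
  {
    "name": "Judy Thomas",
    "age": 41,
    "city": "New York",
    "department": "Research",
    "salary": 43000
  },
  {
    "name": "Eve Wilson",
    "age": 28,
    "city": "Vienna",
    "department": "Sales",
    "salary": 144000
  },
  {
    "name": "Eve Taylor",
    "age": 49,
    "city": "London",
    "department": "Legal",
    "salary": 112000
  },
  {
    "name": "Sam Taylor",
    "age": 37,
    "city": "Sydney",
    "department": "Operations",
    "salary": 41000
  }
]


Data: 7 records
Condition: salary > 100000

Checking each record:
  Judy Davis: 96000
  Carol Jackson: 130000 MATCH
  Pat Taylor: 132000 MATCH
  Judy Thomas: 43000
  Eve Wilson: 144000 MATCH
  Eve Taylor: 112000 MATCH
  Sam Taylor: 41000

Count: 4

4


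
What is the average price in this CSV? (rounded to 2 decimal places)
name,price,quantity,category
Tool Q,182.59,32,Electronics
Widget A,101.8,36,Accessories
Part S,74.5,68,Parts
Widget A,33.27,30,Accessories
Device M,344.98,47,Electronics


Computing average price:
Values: [182.59, 101.8, 74.5, 33.27, 344.98]
Sum = 737.14
Count = 5
Average = 737.14/5 = 147.428 exactly -> 147.43 (rounded half-up to 2 decimal places)

147.43


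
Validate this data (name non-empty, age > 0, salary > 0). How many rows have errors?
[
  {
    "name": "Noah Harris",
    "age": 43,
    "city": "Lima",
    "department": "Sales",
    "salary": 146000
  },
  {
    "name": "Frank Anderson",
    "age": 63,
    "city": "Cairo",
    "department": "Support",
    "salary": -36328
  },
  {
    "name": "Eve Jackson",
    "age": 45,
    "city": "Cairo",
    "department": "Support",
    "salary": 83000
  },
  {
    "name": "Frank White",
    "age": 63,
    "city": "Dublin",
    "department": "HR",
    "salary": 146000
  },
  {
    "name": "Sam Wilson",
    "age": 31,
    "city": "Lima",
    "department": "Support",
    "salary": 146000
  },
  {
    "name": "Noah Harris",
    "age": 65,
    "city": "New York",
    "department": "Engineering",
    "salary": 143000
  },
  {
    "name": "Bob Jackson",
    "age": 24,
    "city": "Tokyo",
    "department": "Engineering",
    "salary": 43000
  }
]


Validating 7 records:
Rules: name non-empty, age > 0, salary > 0

  Row 1 (Noah Harris): OK
  Row 2 (Frank Anderson): negative salary: -36328
  Row 3 (Eve Jackson): OK
  Row 4 (Frank White): OK
  Row 5 (Sam Wilson): OK
  Row 6 (Noah Harris): OK
  Row 7 (Bob Jackson): OK

Total errors: 1

1 errors


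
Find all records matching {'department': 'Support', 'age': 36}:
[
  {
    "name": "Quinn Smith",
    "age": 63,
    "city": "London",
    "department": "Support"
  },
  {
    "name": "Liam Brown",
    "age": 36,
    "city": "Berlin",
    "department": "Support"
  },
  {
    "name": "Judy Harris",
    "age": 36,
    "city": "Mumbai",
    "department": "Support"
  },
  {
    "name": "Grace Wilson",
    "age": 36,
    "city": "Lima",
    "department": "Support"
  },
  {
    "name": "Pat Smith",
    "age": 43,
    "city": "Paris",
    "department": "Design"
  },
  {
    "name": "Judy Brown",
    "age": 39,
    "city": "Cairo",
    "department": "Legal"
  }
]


Search criteria: {'department': 'Support', 'age': 36}

Checking 6 records:
  Quinn Smith: {department: Support, age: 63}
  Liam Brown: {department: Support, age: 36} <-- MATCH
  Judy Harris: {department: Support, age: 36} <-- MATCH
  Grace Wilson: {department: Support, age: 36} <-- MATCH
  Pat Smith: {department: Design, age: 43}
  Judy Brown: {department: Legal, age: 39}

Matches: ["Liam Brown", "Judy Harris", "Grace Wilson"]

["Liam Brown", "Judy Harris", "Grace Wilson"]


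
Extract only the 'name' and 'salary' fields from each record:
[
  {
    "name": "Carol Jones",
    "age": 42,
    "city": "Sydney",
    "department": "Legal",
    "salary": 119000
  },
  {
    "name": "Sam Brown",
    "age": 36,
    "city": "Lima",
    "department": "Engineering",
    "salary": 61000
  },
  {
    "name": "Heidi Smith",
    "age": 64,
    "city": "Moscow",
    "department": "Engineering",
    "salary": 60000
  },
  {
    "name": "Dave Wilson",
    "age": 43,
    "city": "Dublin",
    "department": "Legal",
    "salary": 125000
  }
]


Original: 4 records with fields: name, age, city, department, salary
Keep: ['name', 'salary']
Drop: ['age', 'city', 'department']
Result: 4 records, 2 fields each

[
  {
    "name": "Carol Jones",
    "salary": 119000
  },
  {
    "name": "Sam Brown",
    "salary": 61000
  },
  {
    "name": "Heidi Smith",
    "salary": 60000
  },
  {
    "name": "Dave Wilson",
    "salary": 125000
  }
]


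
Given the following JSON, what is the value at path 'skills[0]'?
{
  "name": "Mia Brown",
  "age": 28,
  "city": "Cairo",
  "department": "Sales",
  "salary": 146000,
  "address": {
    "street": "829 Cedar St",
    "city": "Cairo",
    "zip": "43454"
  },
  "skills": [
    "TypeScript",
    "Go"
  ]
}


Query: skills[0]
Path: skills -> first element
Value: TypeScript

TypeScript


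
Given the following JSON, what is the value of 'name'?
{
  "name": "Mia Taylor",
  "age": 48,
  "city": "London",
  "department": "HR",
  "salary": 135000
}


Looking up field 'name'
Value: Mia Taylor

Mia Taylor


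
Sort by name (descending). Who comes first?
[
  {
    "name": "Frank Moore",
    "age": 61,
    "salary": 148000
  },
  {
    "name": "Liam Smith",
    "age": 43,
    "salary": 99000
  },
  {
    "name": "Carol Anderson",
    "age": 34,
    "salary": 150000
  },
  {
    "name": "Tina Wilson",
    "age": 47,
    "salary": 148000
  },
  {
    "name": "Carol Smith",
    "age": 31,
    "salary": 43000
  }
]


Sort by: name (descending)

Sorted order:
  1. Tina Wilson (name = Tina Wilson)
  2. Liam Smith (name = Liam Smith)
  3. Frank Moore (name = Frank Moore)
  4. Carol Smith (name = Carol Smith)
  5. Carol Anderson (name = Carol Anderson)

First: Tina Wilson

Tina Wilson


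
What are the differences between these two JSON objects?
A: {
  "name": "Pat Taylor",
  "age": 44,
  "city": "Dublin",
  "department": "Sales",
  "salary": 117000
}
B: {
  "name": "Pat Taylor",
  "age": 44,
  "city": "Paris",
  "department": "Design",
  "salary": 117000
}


Comparing each field (in key order):
  name: same
  age: same
  city: DIFFERENT
  department: DIFFERENT
  salary: same
Differences:
  city: Dublin -> Paris
  department: Sales -> Design

2 field(s) changed

2 changes: city, department


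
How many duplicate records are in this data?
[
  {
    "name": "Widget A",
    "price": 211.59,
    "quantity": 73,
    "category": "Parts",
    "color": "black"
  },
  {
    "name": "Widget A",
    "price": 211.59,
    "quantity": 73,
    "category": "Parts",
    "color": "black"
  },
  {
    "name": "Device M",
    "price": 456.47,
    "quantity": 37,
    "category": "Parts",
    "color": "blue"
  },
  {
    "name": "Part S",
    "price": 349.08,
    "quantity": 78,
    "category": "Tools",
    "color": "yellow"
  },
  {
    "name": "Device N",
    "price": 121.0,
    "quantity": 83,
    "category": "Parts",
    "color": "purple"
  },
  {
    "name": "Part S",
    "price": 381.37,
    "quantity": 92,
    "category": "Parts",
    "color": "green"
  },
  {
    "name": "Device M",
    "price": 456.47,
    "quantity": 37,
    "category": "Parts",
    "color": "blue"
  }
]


Checking 7 records for duplicates:

  Row 1: Widget A ($211.59, qty 73)
  Row 2: Widget A ($211.59, qty 73) <-- DUPLICATE
  Row 3: Device M ($456.47, qty 37)
  Row 4: Part S ($349.08, qty 78)
  Row 5: Device N ($121.0, qty 83)
  Row 6: Part S ($381.37, qty 92)
  Row 7: Device M ($456.47, qty 37) <-- DUPLICATE

Duplicates found: 2
Unique records: 5

2 duplicates, 5 unique


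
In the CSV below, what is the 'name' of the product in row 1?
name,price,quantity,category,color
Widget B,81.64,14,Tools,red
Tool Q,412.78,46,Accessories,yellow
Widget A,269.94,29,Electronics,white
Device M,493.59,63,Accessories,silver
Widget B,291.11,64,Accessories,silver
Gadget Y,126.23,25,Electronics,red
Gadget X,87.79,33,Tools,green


Query: Row 1 ('Widget B'), column 'name'
Value: Widget B

Widget B


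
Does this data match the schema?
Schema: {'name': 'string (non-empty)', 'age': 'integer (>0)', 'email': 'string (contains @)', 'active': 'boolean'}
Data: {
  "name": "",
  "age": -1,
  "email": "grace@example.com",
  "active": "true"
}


Validating each field against schema:
  name: FAIL ("" is an empty string)
  age: FAIL (-1 is not > 0)
  email: OK (string with @)
  active: FAIL ("true" is not a boolean)

Result: INVALID (3 errors: name, age, active)

INVALID (3 errors: name, age, active)


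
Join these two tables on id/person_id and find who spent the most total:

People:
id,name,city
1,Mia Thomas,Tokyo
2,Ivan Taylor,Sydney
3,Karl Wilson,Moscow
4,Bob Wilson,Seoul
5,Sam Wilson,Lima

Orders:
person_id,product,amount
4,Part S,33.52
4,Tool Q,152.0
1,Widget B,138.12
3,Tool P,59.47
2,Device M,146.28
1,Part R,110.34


Join on: people.id = orders.person_id

Joined rows:
  Bob Wilson (Seoul) bought Part S for $33.52
  Bob Wilson (Seoul) bought Tool Q for $152.0
  Mia Thomas (Tokyo) bought Widget B for $138.12
  Karl Wilson (Moscow) bought Tool P for $59.47
  Ivan Taylor (Sydney) bought Device M for $146.28
  Mia Thomas (Tokyo) bought Part R for $110.34

Total per person:
  Mia Thomas: $248.46
  Bob Wilson: $185.52
  Ivan Taylor: $146.28
  Karl Wilson: $59.47

Top spender: Mia Thomas ($248.46)

Mia Thomas ($248.46)


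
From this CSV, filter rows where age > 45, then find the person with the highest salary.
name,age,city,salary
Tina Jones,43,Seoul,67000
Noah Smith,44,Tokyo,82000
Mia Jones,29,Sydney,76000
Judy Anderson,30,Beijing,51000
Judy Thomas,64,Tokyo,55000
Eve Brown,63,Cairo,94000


Filter: age > 45
Sort by: salary (descending)

Filtered records (2):
  Eve Brown, age 63, salary $94000
  Judy Thomas, age 64, salary $55000

Highest salary: Eve Brown ($94000)

Eve Brown


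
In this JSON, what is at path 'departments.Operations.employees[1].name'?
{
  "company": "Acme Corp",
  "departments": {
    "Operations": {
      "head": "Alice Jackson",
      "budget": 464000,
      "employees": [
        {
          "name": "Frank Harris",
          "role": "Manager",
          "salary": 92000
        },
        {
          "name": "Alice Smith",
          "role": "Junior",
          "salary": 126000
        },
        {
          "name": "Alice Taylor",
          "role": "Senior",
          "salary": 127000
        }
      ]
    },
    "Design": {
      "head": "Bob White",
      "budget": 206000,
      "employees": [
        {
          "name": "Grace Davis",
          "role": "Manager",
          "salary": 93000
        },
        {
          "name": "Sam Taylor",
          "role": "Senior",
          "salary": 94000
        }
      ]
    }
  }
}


Path: departments.Operations.employees[1].name

Navigate:
  -> departments
  -> Operations
  -> employees[1].name = 'Alice Smith'

Alice Smith


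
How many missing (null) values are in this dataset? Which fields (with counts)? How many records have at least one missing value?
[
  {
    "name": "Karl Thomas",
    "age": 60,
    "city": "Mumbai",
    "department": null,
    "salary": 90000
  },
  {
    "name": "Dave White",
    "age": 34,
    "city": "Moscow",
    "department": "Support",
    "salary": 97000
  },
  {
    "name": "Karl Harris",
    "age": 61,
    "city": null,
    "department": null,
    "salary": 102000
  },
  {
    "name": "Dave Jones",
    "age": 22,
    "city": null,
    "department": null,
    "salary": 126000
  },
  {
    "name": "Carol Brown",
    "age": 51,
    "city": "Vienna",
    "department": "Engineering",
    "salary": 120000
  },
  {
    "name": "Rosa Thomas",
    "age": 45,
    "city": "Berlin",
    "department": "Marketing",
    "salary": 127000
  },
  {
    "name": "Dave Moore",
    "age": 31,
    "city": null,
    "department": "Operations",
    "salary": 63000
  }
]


Checking for missing (null) values in 7 records:

  Karl Thomas: department
  Dave White: complete
  Karl Harris: city, department
  Dave Jones: city, department
  Carol Brown: complete
  Rosa Thomas: complete
  Dave Moore: city

Per field:
  name: 0 missing
  age: 0 missing
  city: 3 missing
  department: 3 missing
  salary: 0 missing

Total missing values: 6
Records with any missing: 4

6 missing values (city: 3, department: 3); 4 incomplete records


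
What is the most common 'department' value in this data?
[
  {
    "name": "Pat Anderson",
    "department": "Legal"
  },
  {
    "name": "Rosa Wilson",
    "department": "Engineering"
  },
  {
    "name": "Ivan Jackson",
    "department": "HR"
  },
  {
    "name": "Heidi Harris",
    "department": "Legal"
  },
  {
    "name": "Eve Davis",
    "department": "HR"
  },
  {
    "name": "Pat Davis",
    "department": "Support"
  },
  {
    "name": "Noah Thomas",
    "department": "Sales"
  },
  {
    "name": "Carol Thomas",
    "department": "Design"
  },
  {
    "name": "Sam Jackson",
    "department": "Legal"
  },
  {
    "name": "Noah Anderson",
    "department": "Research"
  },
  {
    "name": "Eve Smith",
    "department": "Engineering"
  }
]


Counting 'department' values across 11 records:

  Legal: 3 ###
  Engineering: 2 ##
  HR: 2 ##
  Support: 1 #
  Sales: 1 #
  Design: 1 #
  Research: 1 #

Most common: Legal (3 times)

Legal (3 times)


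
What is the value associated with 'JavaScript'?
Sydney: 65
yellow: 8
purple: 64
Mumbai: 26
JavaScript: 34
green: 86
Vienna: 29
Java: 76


Looking up key 'JavaScript'
Value: 34

34


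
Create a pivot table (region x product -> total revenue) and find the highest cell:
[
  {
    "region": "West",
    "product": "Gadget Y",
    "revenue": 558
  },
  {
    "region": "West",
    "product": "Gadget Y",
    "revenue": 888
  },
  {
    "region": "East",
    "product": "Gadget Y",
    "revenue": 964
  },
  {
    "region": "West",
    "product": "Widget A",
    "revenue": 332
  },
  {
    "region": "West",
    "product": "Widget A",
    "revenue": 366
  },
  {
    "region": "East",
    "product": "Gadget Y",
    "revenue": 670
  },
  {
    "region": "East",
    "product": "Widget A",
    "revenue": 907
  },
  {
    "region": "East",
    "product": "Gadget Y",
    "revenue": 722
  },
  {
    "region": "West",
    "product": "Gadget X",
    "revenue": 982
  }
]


Pivot: region (rows) x product (columns) -> total revenue

     Gadget X      Gadget Y      Widget A    
East             0          2356           907  
West           982          1446           698  

Highest: East / Gadget Y = $2356

East / Gadget Y = $2356


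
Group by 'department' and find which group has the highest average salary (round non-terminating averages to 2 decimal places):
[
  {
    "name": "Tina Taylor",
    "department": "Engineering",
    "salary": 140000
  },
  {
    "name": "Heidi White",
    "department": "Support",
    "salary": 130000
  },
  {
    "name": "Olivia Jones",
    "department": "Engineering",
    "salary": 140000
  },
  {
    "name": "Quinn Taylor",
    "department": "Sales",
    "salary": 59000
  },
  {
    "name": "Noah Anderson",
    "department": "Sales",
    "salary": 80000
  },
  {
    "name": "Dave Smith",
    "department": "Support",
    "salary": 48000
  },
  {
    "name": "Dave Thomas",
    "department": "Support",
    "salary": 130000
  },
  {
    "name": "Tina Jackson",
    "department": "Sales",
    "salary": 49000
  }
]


Group by: department

Groups:
  Engineering: 2 people, avg salary = 280000/2 = $140000
  Sales: 3 people, avg salary = 188000/3 ≈ $62666.67
  Support: 3 people, avg salary = 308000/3 ≈ $102666.67

Highest average salary: Engineering ($140000)

Engineering ($140000)


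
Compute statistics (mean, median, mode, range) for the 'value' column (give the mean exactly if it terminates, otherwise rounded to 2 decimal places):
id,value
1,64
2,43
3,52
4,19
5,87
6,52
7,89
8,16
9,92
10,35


Data: [64, 43, 52, 19, 87, 52, 89, 16, 92, 35]
Count: 10
Sum: 549
Mean: 549/10 = 54.9
Sorted: [16, 19, 35, 43, 52, 52, 64, 87, 89, 92]
Median: 52.0
Mode: 52 (2 times)
Range: 92 - 16 = 76
Min: 16, Max: 92

mean=54.9, median=52.0, mode=52, range=76


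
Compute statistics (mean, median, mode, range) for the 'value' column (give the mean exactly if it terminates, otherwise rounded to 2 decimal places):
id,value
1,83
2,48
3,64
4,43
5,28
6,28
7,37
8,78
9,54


Data: [83, 48, 64, 43, 28, 28, 37, 78, 54]
Count: 9
Sum: 463
Mean: 463/9 ≈ 51.44 (rounded to 2 decimal places)
Sorted: [28, 28, 37, 43, 48, 54, 64, 78, 83]
Median: 48.0
Mode: 28 (2 times)
Range: 83 - 28 = 55
Min: 28, Max: 83

mean≈51.44, median=48.0, mode=28, range=55


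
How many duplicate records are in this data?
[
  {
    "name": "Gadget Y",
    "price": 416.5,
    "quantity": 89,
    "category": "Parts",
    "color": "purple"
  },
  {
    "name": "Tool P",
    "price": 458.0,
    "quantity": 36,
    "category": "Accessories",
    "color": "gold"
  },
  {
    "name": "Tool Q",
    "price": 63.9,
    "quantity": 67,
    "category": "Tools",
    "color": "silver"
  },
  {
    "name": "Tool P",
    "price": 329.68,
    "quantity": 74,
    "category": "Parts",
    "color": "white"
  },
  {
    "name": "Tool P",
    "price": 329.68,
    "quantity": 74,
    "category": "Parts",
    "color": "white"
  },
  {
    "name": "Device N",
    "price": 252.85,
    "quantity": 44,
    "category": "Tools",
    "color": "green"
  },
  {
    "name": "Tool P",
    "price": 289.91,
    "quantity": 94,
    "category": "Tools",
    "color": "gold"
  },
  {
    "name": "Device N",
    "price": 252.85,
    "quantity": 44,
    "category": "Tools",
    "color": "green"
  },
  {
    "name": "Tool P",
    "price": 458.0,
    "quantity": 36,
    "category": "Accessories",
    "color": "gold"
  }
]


Checking 9 records for duplicates:

  Row 1: Gadget Y ($416.5, qty 89)
  Row 2: Tool P ($458.0, qty 36)
  Row 3: Tool Q ($63.9, qty 67)
  Row 4: Tool P ($329.68, qty 74)
  Row 5: Tool P ($329.68, qty 74) <-- DUPLICATE
  Row 6: Device N ($252.85, qty 44)
  Row 7: Tool P ($289.91, qty 94)
  Row 8: Device N ($252.85, qty 44) <-- DUPLICATE
  Row 9: Tool P ($458.0, qty 36) <-- DUPLICATE

Duplicates found: 3
Unique records: 6

3 duplicates, 6 unique


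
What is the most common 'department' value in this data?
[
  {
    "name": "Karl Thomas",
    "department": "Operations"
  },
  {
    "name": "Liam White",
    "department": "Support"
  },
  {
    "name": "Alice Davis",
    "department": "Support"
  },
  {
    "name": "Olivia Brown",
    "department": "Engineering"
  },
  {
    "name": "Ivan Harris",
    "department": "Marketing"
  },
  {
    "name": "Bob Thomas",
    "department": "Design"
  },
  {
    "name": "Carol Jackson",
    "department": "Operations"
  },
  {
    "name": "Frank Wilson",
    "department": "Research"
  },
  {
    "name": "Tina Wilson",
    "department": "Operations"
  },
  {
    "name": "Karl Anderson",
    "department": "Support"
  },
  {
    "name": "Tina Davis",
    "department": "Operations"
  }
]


Counting 'department' values across 11 records:

  Operations: 4 ####
  Support: 3 ###
  Engineering: 1 #
  Marketing: 1 #
  Design: 1 #
  Research: 1 #

Most common: Operations (4 times)

Operations (4 times)


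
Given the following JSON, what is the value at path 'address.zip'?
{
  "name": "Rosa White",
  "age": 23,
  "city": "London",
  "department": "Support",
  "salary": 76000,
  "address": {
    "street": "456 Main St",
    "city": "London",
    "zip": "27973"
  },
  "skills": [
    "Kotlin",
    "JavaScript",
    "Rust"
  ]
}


Query: address.zip
Path: address -> zip
Value: 27973

27973


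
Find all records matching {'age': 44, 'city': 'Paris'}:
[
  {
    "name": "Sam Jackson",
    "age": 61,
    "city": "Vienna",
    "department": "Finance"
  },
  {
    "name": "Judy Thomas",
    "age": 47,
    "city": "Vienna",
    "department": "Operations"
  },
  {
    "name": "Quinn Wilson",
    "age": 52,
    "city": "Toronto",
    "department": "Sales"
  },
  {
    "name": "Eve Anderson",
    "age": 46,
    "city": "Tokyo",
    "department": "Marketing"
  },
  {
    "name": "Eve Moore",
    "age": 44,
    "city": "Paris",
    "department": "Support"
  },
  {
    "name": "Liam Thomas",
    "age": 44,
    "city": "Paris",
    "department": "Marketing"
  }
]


Search criteria: {'age': 44, 'city': 'Paris'}

Checking 6 records:
  Sam Jackson: {age: 61, city: Vienna}
  Judy Thomas: {age: 47, city: Vienna}
  Quinn Wilson: {age: 52, city: Toronto}
  Eve Anderson: {age: 46, city: Tokyo}
  Eve Moore: {age: 44, city: Paris} <-- MATCH
  Liam Thomas: {age: 44, city: Paris} <-- MATCH

Matches: ["Eve Moore", "Liam Thomas"]

["Eve Moore", "Liam Thomas"]


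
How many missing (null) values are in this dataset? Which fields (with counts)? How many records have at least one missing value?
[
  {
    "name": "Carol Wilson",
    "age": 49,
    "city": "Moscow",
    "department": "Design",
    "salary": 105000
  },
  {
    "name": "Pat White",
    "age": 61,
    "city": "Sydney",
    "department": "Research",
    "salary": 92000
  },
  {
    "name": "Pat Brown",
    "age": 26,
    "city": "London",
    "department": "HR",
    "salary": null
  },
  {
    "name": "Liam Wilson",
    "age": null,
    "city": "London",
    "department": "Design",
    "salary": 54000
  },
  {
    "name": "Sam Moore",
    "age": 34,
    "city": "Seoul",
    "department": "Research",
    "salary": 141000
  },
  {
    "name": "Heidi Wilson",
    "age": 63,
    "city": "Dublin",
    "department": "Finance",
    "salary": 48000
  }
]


Checking for missing (null) values in 6 records:

  Carol Wilson: complete
  Pat White: complete
  Pat Brown: salary
  Liam Wilson: age
  Sam Moore: complete
  Heidi Wilson: complete

Per field:
  name: 0 missing
  age: 1 missing
  city: 0 missing
  department: 0 missing
  salary: 1 missing

Total missing values: 2
Records with any missing: 2

2 missing values (age: 1, salary: 1); 2 incomplete records


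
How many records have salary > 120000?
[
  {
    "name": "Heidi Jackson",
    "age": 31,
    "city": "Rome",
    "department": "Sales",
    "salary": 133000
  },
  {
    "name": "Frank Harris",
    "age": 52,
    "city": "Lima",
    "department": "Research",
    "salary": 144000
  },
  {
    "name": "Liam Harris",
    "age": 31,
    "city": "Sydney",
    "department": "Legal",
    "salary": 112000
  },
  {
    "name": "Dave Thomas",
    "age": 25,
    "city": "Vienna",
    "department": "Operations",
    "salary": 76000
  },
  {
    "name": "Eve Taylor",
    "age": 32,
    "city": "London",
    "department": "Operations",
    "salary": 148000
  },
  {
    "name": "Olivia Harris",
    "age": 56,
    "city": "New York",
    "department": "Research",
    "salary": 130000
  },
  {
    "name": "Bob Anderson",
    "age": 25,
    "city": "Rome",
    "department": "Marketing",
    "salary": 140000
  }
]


Data: 7 records
Condition: salary > 120000

Checking each record:
  Heidi Jackson: 133000 MATCH
  Frank Harris: 144000 MATCH
  Liam Harris: 112000
  Dave Thomas: 76000
  Eve Taylor: 148000 MATCH
  Olivia Harris: 130000 MATCH
  Bob Anderson: 140000 MATCH

Count: 5

5


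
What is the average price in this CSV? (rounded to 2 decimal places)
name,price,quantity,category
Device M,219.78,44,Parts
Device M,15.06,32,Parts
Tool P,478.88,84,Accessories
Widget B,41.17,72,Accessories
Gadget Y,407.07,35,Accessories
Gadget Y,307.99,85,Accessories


Computing average price:
Values: [219.78, 15.06, 478.88, 41.17, 407.07, 307.99]
Sum = 1469.95
Count = 6
Average = 1469.95/6 ≈ 244.99 (rounded to 2 decimal places)

244.99


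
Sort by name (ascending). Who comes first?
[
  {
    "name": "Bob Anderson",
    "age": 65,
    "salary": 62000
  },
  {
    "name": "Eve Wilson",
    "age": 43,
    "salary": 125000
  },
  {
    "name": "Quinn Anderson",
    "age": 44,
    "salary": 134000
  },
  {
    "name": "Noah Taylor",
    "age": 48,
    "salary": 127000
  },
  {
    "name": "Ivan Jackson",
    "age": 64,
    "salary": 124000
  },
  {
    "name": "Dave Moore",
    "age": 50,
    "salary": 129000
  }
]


Sort by: name (ascending)

Sorted order:
  1. Bob Anderson (name = Bob Anderson)
  2. Dave Moore (name = Dave Moore)
  3. Eve Wilson (name = Eve Wilson)
  4. Ivan Jackson (name = Ivan Jackson)
  5. Noah Taylor (name = Noah Taylor)
  6. Quinn Anderson (name = Quinn Anderson)

First: Bob Anderson

Bob Anderson


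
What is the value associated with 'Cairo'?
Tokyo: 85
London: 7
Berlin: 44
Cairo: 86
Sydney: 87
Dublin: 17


Looking up key 'Cairo'
Value: 86

86


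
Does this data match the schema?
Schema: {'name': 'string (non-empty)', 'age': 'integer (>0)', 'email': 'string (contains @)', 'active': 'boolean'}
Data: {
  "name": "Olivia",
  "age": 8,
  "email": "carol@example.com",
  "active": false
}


Validating each field against schema:
  name: OK (non-empty string)
  age: OK (positive integer)
  email: OK (string with @)
  active: OK (boolean)

Result: VALID

VALID


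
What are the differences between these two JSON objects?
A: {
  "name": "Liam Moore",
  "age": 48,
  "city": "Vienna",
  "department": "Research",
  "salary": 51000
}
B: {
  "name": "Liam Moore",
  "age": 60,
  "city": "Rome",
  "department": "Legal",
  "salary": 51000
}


Comparing each field (in key order):
  name: same
  age: DIFFERENT
  city: DIFFERENT
  department: DIFFERENT
  salary: same
Differences:
  age: 48 -> 60
  city: Vienna -> Rome
  department: Research -> Legal

3 field(s) changed

3 changes: age, city, department


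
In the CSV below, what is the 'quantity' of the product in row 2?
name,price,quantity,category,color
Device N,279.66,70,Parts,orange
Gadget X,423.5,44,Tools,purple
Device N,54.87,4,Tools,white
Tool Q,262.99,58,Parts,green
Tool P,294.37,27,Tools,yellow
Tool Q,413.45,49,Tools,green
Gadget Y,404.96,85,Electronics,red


Query: Row 2 ('Gadget X'), column 'quantity'
Value: 44

44


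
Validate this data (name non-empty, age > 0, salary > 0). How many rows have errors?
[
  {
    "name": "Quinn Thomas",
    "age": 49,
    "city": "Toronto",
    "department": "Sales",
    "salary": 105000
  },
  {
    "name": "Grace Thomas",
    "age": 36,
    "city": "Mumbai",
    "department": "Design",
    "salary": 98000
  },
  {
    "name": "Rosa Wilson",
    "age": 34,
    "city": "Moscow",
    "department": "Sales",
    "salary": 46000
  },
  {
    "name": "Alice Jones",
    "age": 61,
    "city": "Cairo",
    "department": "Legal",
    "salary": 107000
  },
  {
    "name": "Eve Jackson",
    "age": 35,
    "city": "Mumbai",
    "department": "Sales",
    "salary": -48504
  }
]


Validating 5 records:
Rules: name non-empty, age > 0, salary > 0

  Row 1 (Quinn Thomas): OK
  Row 2 (Grace Thomas): OK
  Row 3 (Rosa Wilson): OK
  Row 4 (Alice Jones): OK
  Row 5 (Eve Jackson): negative salary: -48504

Total errors: 1

1 errors


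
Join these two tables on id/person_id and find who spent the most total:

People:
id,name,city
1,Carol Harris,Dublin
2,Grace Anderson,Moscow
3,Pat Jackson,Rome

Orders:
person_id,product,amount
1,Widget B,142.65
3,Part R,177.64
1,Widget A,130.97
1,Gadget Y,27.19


Join on: people.id = orders.person_id

Joined rows:
  Carol Harris (Dublin) bought Widget B for $142.65
  Pat Jackson (Rome) bought Part R for $177.64
  Carol Harris (Dublin) bought Widget A for $130.97
  Carol Harris (Dublin) bought Gadget Y for $27.19

Total per person:
  Carol Harris: $300.81
  Pat Jackson: $177.64

Top spender: Carol Harris ($300.81)

Carol Harris ($300.81)


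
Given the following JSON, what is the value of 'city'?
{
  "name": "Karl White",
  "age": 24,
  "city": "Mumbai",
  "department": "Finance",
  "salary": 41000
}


Looking up field 'city'
Value: Mumbai

Mumbai


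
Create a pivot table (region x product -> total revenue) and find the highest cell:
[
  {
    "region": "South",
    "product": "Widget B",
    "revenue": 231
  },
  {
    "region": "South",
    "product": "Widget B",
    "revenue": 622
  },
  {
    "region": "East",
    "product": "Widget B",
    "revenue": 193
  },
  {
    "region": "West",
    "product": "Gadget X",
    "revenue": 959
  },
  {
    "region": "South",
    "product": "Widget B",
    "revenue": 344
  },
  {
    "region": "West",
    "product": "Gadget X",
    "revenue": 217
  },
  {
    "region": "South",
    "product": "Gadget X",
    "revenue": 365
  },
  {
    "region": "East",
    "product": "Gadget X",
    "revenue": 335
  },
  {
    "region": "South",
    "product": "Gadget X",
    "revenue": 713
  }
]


Pivot: region (rows) x product (columns) -> total revenue

     Gadget X      Widget B    
East           335           193  
South         1078          1197  
West          1176             0  

Highest: South / Widget B = $1197

South / Widget B = $1197


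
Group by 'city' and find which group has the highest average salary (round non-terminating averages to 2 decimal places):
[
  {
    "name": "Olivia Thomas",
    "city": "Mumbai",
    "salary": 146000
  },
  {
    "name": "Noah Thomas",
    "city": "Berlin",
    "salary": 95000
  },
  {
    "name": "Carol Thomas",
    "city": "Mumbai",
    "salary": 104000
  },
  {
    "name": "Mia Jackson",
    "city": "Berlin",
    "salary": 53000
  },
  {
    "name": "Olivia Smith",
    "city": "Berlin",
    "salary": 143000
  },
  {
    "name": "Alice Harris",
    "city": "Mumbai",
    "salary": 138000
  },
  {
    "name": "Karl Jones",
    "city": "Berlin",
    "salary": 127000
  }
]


Group by: city

Groups:
  Berlin: 4 people, avg salary = 418000/4 = $104500
  Mumbai: 3 people, avg salary = 388000/3 ≈ $129333.33

Highest average salary: Mumbai (≈$129333.33)

Mumbai (≈$129333.33)


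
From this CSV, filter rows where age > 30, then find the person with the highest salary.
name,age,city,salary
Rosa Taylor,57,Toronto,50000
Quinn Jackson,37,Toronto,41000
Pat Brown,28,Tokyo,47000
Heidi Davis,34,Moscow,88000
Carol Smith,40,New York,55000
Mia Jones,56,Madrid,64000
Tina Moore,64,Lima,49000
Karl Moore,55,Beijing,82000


Filter: age > 30
Sort by: salary (descending)

Filtered records (7):
  Heidi Davis, age 34, salary $88000
  Karl Moore, age 55, salary $82000
  Mia Jones, age 56, salary $64000
  Carol Smith, age 40, salary $55000
  Rosa Taylor, age 57, salary $50000
  Tina Moore, age 64, salary $49000
  Quinn Jackson, age 37, salary $41000

Highest salary: Heidi Davis ($88000)

Heidi Davis


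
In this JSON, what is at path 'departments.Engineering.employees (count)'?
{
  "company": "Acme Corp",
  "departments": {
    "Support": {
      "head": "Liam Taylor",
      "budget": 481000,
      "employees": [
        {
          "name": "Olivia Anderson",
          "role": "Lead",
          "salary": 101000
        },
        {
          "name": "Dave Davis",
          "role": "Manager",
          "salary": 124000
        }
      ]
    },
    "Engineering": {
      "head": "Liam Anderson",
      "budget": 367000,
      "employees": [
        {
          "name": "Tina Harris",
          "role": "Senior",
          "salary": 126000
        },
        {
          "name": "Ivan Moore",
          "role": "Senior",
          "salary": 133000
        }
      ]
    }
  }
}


Path: departments.Engineering.employees (count)

Navigate:
  -> departments
  -> Engineering
  -> employees (array, length 2)

2


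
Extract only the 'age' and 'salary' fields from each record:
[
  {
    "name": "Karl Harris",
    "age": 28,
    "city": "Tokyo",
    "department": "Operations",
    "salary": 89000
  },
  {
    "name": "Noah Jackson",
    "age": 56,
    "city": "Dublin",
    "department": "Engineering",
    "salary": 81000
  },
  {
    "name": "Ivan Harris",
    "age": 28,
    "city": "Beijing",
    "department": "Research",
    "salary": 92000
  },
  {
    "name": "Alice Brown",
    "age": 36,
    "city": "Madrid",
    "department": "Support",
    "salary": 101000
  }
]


Original: 4 records with fields: name, age, city, department, salary
Keep: ['age', 'salary']
Drop: ['name', 'city', 'department']
Result: 4 records, 2 fields each

[
  {
    "age": 28,
    "salary": 89000
  },
  {
    "age": 56,
    "salary": 81000
  },
  {
    "age": 28,
    "salary": 92000
  },
  {
    "age": 36,
    "salary": 101000
  }
]


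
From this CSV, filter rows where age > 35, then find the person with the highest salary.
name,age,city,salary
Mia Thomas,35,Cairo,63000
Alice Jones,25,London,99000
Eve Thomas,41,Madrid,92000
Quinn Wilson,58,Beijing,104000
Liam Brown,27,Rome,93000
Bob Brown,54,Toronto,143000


Filter: age > 35
Sort by: salary (descending)

Filtered records (3):
  Bob Brown, age 54, salary $143000
  Quinn Wilson, age 58, salary $104000
  Eve Thomas, age 41, salary $92000

Highest salary: Bob Brown ($143000)

Bob Brown


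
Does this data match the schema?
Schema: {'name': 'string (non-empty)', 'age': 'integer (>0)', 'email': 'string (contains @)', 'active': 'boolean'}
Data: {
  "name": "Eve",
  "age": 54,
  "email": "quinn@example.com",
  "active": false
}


Validating each field against schema:
  name: OK (non-empty string)
  age: OK (positive integer)
  email: OK (string with @)
  active: OK (boolean)

Result: VALID

VALID


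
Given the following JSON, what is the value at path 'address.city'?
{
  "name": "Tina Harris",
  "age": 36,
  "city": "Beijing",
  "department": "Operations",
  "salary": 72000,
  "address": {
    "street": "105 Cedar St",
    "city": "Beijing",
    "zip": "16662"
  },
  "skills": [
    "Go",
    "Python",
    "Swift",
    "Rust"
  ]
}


Query: address.city
Path: address -> city
Value: Beijing

Beijing


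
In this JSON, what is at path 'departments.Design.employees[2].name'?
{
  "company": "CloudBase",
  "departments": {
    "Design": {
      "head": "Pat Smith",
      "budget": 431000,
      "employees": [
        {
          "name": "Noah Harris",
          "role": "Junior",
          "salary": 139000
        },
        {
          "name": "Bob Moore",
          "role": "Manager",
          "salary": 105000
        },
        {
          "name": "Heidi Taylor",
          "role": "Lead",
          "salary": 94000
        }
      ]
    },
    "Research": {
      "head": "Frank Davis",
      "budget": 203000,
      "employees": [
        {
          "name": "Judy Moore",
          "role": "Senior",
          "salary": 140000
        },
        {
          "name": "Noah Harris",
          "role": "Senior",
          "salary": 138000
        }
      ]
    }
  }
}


Path: departments.Design.employees[2].name

Navigate:
  -> departments
  -> Design
  -> employees[2].name = 'Heidi Taylor'

Heidi Taylor


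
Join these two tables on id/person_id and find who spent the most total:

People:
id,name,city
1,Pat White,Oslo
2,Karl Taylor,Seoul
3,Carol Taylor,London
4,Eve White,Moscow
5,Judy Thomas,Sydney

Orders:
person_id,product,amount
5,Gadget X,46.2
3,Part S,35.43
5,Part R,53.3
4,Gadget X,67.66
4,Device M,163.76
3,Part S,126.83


Join on: people.id = orders.person_id

Joined rows:
  Judy Thomas (Sydney) bought Gadget X for $46.2
  Carol Taylor (London) bought Part S for $35.43
  Judy Thomas (Sydney) bought Part R for $53.3
  Eve White (Moscow) bought Gadget X for $67.66
  Eve White (Moscow) bought Device M for $163.76
  Carol Taylor (London) bought Part S for $126.83

Total per person:
  Eve White: $231.42
  Carol Taylor: $162.26
  Judy Thomas: $99.50

Top spender: Eve White ($231.42)

Eve White ($231.42)


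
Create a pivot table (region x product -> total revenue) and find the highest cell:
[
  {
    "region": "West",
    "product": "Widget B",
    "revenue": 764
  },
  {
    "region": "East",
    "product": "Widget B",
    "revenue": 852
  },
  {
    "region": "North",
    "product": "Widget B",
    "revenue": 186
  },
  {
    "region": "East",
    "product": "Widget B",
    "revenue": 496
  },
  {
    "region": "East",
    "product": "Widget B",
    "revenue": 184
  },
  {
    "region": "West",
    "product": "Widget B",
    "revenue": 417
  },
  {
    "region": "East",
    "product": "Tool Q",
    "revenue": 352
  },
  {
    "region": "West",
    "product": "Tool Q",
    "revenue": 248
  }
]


Pivot: region (rows) x product (columns) -> total revenue

     Tool Q        Widget B    
East           352          1532  
North            0           186  
West           248          1181  

Highest: East / Widget B = $1532

East / Widget B = $1532


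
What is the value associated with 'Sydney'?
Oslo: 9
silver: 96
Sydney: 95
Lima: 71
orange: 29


Looking up key 'Sydney'
Value: 95

95


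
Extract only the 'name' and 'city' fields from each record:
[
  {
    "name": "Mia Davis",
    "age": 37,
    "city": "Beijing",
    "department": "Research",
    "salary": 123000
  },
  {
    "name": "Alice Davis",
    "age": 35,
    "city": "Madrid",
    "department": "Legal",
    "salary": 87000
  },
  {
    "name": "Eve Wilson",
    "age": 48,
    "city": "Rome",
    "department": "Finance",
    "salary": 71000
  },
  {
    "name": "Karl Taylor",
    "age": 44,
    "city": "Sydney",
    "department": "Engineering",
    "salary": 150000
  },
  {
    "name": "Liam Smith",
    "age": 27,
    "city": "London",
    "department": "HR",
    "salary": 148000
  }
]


Original: 5 records with fields: name, age, city, department, salary
Keep: ['name', 'city']
Drop: ['age', 'department', 'salary']
Result: 5 records, 2 fields each

[
  {
    "name": "Mia Davis",
    "city": "Beijing"
  },
  {
    "name": "Alice Davis",
    "city": "Madrid"
  },
  {
    "name": "Eve Wilson",
    "city": "Rome"
  },
  {
    "name": "Karl Taylor",
    "city": "Sydney"
  },
  {
    "name": "Liam Smith",
    "city": "London"
  }
]
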